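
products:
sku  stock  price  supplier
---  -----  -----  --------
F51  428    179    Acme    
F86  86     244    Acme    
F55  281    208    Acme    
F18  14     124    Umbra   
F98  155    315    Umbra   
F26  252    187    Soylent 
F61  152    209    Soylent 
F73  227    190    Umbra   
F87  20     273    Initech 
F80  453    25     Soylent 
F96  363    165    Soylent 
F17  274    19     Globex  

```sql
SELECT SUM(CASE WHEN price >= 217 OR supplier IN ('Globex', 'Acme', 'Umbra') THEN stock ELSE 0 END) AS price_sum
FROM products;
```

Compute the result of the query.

1485

sku=F51: ✓ → 428
sku=F86: ✓ → 86
sku=F55: ✓ → 281
sku=F18: ✓ → 14
sku=F98: ✓ → 155
sku=F26: ✗
sku=F61: ✗
sku=F73: ✓ → 227
sku=F87: ✓ → 20
sku=F80: ✗
sku=F96: ✗
sku=F17: ✓ → 274
price_sum = 428 + 86 + 281 + 14 + 155 + 227 + 20 + 274 = 1485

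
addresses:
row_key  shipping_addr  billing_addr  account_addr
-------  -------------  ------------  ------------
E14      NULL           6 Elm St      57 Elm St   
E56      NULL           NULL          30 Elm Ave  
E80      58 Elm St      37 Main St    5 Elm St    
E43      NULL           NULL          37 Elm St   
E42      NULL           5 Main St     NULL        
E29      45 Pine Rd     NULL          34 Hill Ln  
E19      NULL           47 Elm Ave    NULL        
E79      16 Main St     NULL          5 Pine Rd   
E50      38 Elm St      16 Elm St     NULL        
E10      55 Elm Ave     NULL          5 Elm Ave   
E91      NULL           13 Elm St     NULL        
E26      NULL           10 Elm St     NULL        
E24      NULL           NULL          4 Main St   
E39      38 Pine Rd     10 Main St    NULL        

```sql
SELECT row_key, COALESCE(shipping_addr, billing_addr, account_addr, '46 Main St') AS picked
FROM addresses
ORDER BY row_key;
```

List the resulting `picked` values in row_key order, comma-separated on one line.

55 Elm Ave, 6 Elm St, 47 Elm Ave, 4 Main St, 10 Elm St, 45 Pine Rd, 38 Pine Rd, 5 Main St, 37 Elm St, 38 Elm St, 30 Elm Ave, 16 Main St, 58 Elm St, 13 Elm St

row_key=E10: shipping_addr=55 Elm Ave → 55 Elm Ave
row_key=E14: shipping_addr=NULL, billing_addr=6 Elm St → 6 Elm St
row_key=E19: shipping_addr=NULL, billing_addr=47 Elm Ave → 47 Elm Ave
row_key=E24: shipping_addr=NULL, billing_addr=NULL, account_addr=4 Main St → 4 Main St
row_key=E26: shipping_addr=NULL, billing_addr=10 Elm St → 10 Elm St
row_key=E29: shipping_addr=45 Pine Rd → 45 Pine Rd
row_key=E39: shipping_addr=38 Pine Rd → 38 Pine Rd
row_key=E42: shipping_addr=NULL, billing_addr=5 Main St → 5 Main St
row_key=E43: shipping_addr=NULL, billing_addr=NULL, account_addr=37 Elm St → 37 Elm St
row_key=E50: shipping_addr=38 Elm St → 38 Elm St
row_key=E56: shipping_addr=NULL, billing_addr=NULL, account_addr=30 Elm Ave → 30 Elm Ave
row_key=E79: shipping_addr=16 Main St → 16 Main St
row_key=E80: shipping_addr=58 Elm St → 58 Elm St
row_key=E91: shipping_addr=NULL, billing_addr=13 Elm St → 13 Elm St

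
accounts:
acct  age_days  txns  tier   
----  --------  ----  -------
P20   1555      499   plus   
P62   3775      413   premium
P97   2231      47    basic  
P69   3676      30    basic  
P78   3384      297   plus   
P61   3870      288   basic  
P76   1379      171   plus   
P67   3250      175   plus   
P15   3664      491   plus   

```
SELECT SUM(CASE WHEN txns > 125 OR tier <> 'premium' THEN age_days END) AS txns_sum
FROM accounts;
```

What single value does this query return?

26784

acct=P20: ✓ → 1555
acct=P62: ✓ → 3775
acct=P97: ✓ → 2231
acct=P69: ✓ → 3676
acct=P78: ✓ → 3384
acct=P61: ✓ → 3870
acct=P76: ✓ → 1379
acct=P67: ✓ → 3250
acct=P15: ✓ → 3664
txns_sum = 1555 + 3775 + 2231 + 3676 + 3384 + 3870 + 1379 + 3250 + 3664 = 26784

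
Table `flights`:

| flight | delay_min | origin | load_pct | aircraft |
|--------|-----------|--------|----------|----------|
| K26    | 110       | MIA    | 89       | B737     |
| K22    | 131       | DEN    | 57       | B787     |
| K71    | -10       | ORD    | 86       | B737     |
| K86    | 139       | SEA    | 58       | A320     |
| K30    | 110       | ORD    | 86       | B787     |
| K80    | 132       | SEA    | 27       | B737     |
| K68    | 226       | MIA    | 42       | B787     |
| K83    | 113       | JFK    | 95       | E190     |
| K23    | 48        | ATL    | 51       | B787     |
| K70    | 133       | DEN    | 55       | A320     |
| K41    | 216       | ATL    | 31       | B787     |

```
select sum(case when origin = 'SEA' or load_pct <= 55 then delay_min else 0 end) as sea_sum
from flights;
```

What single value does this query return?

flight=K26: ✗
flight=K22: ✗
flight=K71: ✗
flight=K86: ✓ → 139
flight=K30: ✗
flight=K80: ✓ → 132
flight=K68: ✓ → 226
flight=K83: ✗
flight=K23: ✓ → 48
flight=K70: ✓ → 133
flight=K41: ✓ → 216
sea_sum = 139 + 132 + 226 + 48 + 133 + 216 = 894

894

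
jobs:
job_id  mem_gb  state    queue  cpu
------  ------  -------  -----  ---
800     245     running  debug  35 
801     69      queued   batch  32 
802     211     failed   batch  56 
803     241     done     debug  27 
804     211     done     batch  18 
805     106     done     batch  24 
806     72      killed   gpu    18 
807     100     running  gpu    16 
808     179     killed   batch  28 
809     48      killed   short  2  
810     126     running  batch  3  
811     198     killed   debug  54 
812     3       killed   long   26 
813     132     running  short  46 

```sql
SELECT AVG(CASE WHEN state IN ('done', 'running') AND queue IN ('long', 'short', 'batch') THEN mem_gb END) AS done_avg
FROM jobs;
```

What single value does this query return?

job_id=800: ✗
job_id=801: ✗
job_id=802: ✗
job_id=803: ✗
job_id=804: ✓ → 211
job_id=805: ✓ → 106
job_id=806: ✗
job_id=807: ✗
job_id=808: ✗
job_id=809: ✗
job_id=810: ✓ → 126
job_id=811: ✗
job_id=812: ✗
job_id=813: ✓ → 132
done_avg = (211 + 106 + 126 + 132) / 4 = 143.75

143.75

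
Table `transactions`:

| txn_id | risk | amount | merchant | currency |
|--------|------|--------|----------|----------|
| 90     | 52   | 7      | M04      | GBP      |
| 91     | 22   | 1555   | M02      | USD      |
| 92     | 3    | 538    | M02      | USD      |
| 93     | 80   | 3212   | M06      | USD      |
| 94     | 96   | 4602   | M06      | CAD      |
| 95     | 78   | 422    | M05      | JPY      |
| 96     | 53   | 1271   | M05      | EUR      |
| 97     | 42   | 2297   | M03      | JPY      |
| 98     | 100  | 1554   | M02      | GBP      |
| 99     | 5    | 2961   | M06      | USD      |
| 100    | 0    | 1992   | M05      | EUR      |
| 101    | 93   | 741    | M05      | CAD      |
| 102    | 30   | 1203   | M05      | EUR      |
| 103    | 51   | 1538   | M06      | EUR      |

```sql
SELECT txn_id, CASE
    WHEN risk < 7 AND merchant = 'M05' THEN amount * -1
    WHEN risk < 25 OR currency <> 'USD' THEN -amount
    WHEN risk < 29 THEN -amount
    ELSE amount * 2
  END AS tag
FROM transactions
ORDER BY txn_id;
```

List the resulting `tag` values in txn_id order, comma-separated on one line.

txn_id=90: risk < 25 OR currency <> 'USD' → -7
txn_id=91: risk < 25 OR currency <> 'USD' → -1555
txn_id=92: risk < 25 OR currency <> 'USD' → -538
txn_id=93: ELSE → 6424
txn_id=94: risk < 25 OR currency <> 'USD' → -4602
txn_id=95: risk < 25 OR currency <> 'USD' → -422
txn_id=96: risk < 25 OR currency <> 'USD' → -1271
txn_id=97: risk < 25 OR currency <> 'USD' → -2297
txn_id=98: risk < 25 OR currency <> 'USD' → -1554
txn_id=99: risk < 25 OR currency <> 'USD' → -2961
txn_id=100: risk < 7 AND merchant = 'M05' → -1992
txn_id=101: risk < 25 OR currency <> 'USD' → -741
txn_id=102: risk < 25 OR currency <> 'USD' → -1203
txn_id=103: risk < 25 OR currency <> 'USD' → -1538

-7, -1555, -538, 6424, -4602, -422, -1271, -2297, -1554, -2961, -1992, -741, -1203, -1538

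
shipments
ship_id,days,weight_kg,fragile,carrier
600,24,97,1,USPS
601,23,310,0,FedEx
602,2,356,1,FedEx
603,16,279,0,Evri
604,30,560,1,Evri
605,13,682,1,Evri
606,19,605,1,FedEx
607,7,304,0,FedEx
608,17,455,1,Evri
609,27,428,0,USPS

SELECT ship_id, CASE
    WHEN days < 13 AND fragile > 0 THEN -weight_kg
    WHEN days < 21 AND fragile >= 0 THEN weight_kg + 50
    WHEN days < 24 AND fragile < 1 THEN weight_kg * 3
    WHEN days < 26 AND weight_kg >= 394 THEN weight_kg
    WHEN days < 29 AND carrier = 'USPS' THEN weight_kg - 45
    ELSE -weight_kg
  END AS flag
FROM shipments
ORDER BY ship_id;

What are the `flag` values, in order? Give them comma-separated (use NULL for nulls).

ship_id=600: days < 29 AND carrier = 'USPS' → 52
ship_id=601: days < 24 AND fragile < 1 → 930
ship_id=602: days < 13 AND fragile > 0 → -356
ship_id=603: days < 21 AND fragile >= 0 → 329
ship_id=604: ELSE → -560
ship_id=605: days < 21 AND fragile >= 0 → 732
ship_id=606: days < 21 AND fragile >= 0 → 655
ship_id=607: days < 21 AND fragile >= 0 → 354
ship_id=608: days < 21 AND fragile >= 0 → 505
ship_id=609: days < 29 AND carrier = 'USPS' → 383

52, 930, -356, 329, -560, 732, 655, 354, 505, 383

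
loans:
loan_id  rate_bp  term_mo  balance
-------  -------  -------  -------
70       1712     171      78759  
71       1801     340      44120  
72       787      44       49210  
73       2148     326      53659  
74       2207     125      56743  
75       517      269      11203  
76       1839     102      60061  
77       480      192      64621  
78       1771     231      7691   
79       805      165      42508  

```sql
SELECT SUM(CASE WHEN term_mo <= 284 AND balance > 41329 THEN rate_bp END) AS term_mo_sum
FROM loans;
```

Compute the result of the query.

loan_id=70: ✓ → 1712
loan_id=71: ✗
loan_id=72: ✓ → 787
loan_id=73: ✗
loan_id=74: ✓ → 2207
loan_id=75: ✗
loan_id=76: ✓ → 1839
loan_id=77: ✓ → 480
loan_id=78: ✗
loan_id=79: ✓ → 805
term_mo_sum = 1712 + 787 + 2207 + 1839 + 480 + 805 = 7830

7830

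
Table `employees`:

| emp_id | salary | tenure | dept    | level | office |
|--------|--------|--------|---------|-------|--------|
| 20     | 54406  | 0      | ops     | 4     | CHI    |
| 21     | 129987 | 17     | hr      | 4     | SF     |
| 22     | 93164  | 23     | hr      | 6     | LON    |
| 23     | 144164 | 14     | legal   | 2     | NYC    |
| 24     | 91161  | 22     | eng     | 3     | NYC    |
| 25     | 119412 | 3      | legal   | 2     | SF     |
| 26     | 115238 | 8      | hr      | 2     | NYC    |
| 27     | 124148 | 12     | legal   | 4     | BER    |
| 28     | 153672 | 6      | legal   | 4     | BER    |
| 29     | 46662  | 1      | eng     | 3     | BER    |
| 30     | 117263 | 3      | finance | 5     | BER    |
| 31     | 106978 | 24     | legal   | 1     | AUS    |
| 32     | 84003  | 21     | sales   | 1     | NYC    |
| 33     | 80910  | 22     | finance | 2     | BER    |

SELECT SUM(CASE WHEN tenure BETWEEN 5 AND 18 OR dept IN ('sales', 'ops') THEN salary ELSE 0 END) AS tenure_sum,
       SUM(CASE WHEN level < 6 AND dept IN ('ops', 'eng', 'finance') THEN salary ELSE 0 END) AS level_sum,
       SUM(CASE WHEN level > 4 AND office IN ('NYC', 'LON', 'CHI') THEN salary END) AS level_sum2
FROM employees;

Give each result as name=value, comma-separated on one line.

[tenure_sum: tenure BETWEEN 5 AND 18 OR dept IN ('sales', 'ops')]
emp_id=20: ✓ → 54406
emp_id=21: ✓ → 129987
emp_id=22: ✗
emp_id=23: ✓ → 144164
emp_id=24: ✗
emp_id=25: ✗
emp_id=26: ✓ → 115238
emp_id=27: ✓ → 124148
emp_id=28: ✓ → 153672
emp_id=29: ✗
emp_id=30: ✗
emp_id=31: ✗
emp_id=32: ✓ → 84003
emp_id=33: ✗
tenure_sum = 54406 + 129987 + 144164 + 115238 + 124148 + 153672 + 84003 = 805618
—
[level_sum: level < 6 AND dept IN ('ops', 'eng', 'finance')]
emp_id=20: ✓ → 54406
emp_id=21: ✗
emp_id=22: ✗
emp_id=23: ✗
emp_id=24: ✓ → 91161
emp_id=25: ✗
emp_id=26: ✗
emp_id=27: ✗
emp_id=28: ✗
emp_id=29: ✓ → 46662
emp_id=30: ✓ → 117263
emp_id=31: ✗
emp_id=32: ✗
emp_id=33: ✓ → 80910
level_sum = 54406 + 91161 + 46662 + 117263 + 80910 = 390402
—
[level_sum2: level > 4 AND office IN ('NYC', 'LON', 'CHI')]
emp_id=20: ✗
emp_id=21: ✗
emp_id=22: ✓ → 93164
emp_id=23: ✗
emp_id=24: ✗
emp_id=25: ✗
emp_id=26: ✗
emp_id=27: ✗
emp_id=28: ✗
emp_id=29: ✗
emp_id=30: ✗
emp_id=31: ✗
emp_id=32: ✗
emp_id=33: ✗
level_sum2 = 93164

tenure_sum=805618, level_sum=390402, level_sum2=93164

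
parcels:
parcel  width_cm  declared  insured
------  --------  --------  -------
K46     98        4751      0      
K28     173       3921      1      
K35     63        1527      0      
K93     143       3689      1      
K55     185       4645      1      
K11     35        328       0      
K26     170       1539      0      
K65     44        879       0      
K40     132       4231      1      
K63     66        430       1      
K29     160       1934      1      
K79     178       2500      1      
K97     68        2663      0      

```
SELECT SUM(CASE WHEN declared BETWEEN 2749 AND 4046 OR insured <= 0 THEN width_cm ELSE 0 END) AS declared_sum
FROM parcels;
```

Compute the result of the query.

794

parcel=K46: ✓ → 98
parcel=K28: ✓ → 173
parcel=K35: ✓ → 63
parcel=K93: ✓ → 143
parcel=K55: ✗
parcel=K11: ✓ → 35
parcel=K26: ✓ → 170
parcel=K65: ✓ → 44
parcel=K40: ✗
parcel=K63: ✗
parcel=K29: ✗
parcel=K79: ✗
parcel=K97: ✓ → 68
declared_sum = 98 + 173 + 63 + 143 + 35 + 170 + 44 + 68 = 794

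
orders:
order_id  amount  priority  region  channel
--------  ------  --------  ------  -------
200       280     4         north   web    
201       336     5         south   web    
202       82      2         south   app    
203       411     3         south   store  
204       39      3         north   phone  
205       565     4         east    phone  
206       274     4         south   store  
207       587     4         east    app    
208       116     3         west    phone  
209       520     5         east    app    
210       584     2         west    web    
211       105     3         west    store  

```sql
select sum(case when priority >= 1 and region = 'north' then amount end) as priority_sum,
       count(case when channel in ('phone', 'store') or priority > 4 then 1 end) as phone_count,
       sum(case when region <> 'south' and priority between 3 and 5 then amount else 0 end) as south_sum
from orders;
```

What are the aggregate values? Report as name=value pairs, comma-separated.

priority_sum=319, phone_count=8, south_sum=2212

[priority_sum: priority >= 1 and region = 'north']
order_id=200: ✓ → 280
order_id=201: ✗
order_id=202: ✗
order_id=203: ✗
order_id=204: ✓ → 39
order_id=205: ✗
order_id=206: ✗
order_id=207: ✗
order_id=208: ✗
order_id=209: ✗
order_id=210: ✗
order_id=211: ✗
priority_sum = 280 + 39 = 319
—
[phone_count: channel in ('phone', 'store') or priority > 4]
order_id=200: ✗
order_id=201: ✓ → 1
order_id=202: ✗
order_id=203: ✓ → 1
order_id=204: ✓ → 1
order_id=205: ✓ → 1
order_id=206: ✓ → 1
order_id=207: ✗
order_id=208: ✓ → 1
order_id=209: ✓ → 1
order_id=210: ✗
order_id=211: ✓ → 1
phone_count = COUNT(1, 1, 1, 1, 1, 1, 1, 1) = 8
—
[south_sum: region <> 'south' and priority between 3 and 5]
order_id=200: ✓ → 280
order_id=201: ✗
order_id=202: ✗
order_id=203: ✗
order_id=204: ✓ → 39
order_id=205: ✓ → 565
order_id=206: ✗
order_id=207: ✓ → 587
order_id=208: ✓ → 116
order_id=209: ✓ → 520
order_id=210: ✗
order_id=211: ✓ → 105
south_sum = 280 + 39 + 565 + 587 + 116 + 520 + 105 = 2212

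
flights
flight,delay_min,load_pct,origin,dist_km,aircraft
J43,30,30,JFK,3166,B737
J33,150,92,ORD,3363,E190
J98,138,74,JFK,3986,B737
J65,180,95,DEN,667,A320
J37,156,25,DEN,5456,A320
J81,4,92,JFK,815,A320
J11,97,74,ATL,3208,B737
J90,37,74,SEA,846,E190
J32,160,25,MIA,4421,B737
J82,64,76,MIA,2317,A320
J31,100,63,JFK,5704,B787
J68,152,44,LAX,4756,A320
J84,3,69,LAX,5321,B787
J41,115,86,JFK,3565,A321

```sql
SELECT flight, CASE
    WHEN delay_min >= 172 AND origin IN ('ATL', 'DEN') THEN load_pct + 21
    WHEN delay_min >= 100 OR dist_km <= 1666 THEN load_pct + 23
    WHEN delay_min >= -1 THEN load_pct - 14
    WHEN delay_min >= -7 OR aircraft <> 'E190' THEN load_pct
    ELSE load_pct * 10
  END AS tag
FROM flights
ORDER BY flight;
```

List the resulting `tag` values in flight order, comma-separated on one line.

flight=J11: delay_min >= -1 → 60
flight=J31: delay_min >= 100 OR dist_km <= 1666 → 86
flight=J32: delay_min >= 100 OR dist_km <= 1666 → 48
flight=J33: delay_min >= 100 OR dist_km <= 1666 → 115
flight=J37: delay_min >= 100 OR dist_km <= 1666 → 48
flight=J41: delay_min >= 100 OR dist_km <= 1666 → 109
flight=J43: delay_min >= -1 → 16
flight=J65: delay_min >= 172 AND origin IN ('ATL', 'DEN') → 116
flight=J68: delay_min >= 100 OR dist_km <= 1666 → 67
flight=J81: delay_min >= 100 OR dist_km <= 1666 → 115
flight=J82: delay_min >= -1 → 62
flight=J84: delay_min >= -1 → 55
flight=J90: delay_min >= 100 OR dist_km <= 1666 → 97
flight=J98: delay_min >= 100 OR dist_km <= 1666 → 97

60, 86, 48, 115, 48, 109, 16, 116, 67, 115, 62, 55, 97, 97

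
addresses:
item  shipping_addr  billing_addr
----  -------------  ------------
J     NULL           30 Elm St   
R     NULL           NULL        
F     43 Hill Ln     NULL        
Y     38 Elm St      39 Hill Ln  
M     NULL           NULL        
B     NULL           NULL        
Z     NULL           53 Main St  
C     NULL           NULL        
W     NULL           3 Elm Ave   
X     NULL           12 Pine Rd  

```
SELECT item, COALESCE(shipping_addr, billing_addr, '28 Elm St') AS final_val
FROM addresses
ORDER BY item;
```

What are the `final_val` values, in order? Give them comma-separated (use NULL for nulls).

28 Elm St, 28 Elm St, 43 Hill Ln, 30 Elm St, 28 Elm St, 28 Elm St, 3 Elm Ave, 12 Pine Rd, 38 Elm St, 53 Main St

item=B: shipping_addr=NULL, billing_addr=NULL, → literal 28 Elm St → 28 Elm St
item=C: shipping_addr=NULL, billing_addr=NULL, → literal 28 Elm St → 28 Elm St
item=F: shipping_addr=43 Hill Ln → 43 Hill Ln
item=J: shipping_addr=NULL, billing_addr=30 Elm St → 30 Elm St
item=M: shipping_addr=NULL, billing_addr=NULL, → literal 28 Elm St → 28 Elm St
item=R: shipping_addr=NULL, billing_addr=NULL, → literal 28 Elm St → 28 Elm St
item=W: shipping_addr=NULL, billing_addr=3 Elm Ave → 3 Elm Ave
item=X: shipping_addr=NULL, billing_addr=12 Pine Rd → 12 Pine Rd
item=Y: shipping_addr=38 Elm St → 38 Elm St
item=Z: shipping_addr=NULL, billing_addr=53 Main St → 53 Main St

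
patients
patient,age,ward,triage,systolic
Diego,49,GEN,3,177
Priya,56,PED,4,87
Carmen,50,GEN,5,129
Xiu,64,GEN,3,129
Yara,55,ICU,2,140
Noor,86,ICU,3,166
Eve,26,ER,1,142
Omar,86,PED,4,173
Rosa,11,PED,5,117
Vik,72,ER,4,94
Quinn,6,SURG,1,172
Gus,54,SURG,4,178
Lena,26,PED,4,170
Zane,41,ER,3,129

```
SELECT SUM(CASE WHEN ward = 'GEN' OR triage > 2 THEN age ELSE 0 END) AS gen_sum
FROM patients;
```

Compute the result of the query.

595

patient=Diego: ✓ → 49
patient=Priya: ✓ → 56
patient=Carmen: ✓ → 50
patient=Xiu: ✓ → 64
patient=Yara: ✗
patient=Noor: ✓ → 86
patient=Eve: ✗
patient=Omar: ✓ → 86
patient=Rosa: ✓ → 11
patient=Vik: ✓ → 72
patient=Quinn: ✗
patient=Gus: ✓ → 54
patient=Lena: ✓ → 26
patient=Zane: ✓ → 41
gen_sum = 49 + 56 + 50 + 64 + 86 + 86 + 11 + 72 + 54 + 26 + 41 = 595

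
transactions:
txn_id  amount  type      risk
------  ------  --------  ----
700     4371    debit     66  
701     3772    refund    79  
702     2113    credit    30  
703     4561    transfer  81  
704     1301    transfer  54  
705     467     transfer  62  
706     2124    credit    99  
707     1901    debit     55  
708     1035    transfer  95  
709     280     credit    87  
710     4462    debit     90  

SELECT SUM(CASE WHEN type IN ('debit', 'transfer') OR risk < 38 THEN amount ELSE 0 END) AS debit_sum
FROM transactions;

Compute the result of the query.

20211

txn_id=700: ✓ → 4371
txn_id=701: ✗
txn_id=702: ✓ → 2113
txn_id=703: ✓ → 4561
txn_id=704: ✓ → 1301
txn_id=705: ✓ → 467
txn_id=706: ✗
txn_id=707: ✓ → 1901
txn_id=708: ✓ → 1035
txn_id=709: ✗
txn_id=710: ✓ → 4462
debit_sum = 4371 + 2113 + 4561 + 1301 + 467 + 1901 + 1035 + 4462 = 20211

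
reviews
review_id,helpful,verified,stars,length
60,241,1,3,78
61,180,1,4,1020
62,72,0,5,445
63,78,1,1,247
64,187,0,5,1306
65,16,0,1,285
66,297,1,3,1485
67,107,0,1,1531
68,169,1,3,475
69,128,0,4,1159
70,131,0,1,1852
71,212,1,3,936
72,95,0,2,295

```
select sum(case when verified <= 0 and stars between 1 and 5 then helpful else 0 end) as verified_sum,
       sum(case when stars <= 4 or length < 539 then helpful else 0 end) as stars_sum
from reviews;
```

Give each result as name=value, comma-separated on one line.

[verified_sum: verified <= 0 and stars between 1 and 5]
review_id=60: ✗
review_id=61: ✗
review_id=62: ✓ → 72
review_id=63: ✗
review_id=64: ✓ → 187
review_id=65: ✓ → 16
review_id=66: ✗
review_id=67: ✓ → 107
review_id=68: ✗
review_id=69: ✓ → 128
review_id=70: ✓ → 131
review_id=71: ✗
review_id=72: ✓ → 95
verified_sum = 72 + 187 + 16 + 107 + 128 + 131 + 95 = 736
—
[stars_sum: stars <= 4 or length < 539]
review_id=60: ✓ → 241
review_id=61: ✓ → 180
review_id=62: ✓ → 72
review_id=63: ✓ → 78
review_id=64: ✗
review_id=65: ✓ → 16
review_id=66: ✓ → 297
review_id=67: ✓ → 107
review_id=68: ✓ → 169
review_id=69: ✓ → 128
review_id=70: ✓ → 131
review_id=71: ✓ → 212
review_id=72: ✓ → 95
stars_sum = 241 + 180 + 72 + 78 + 16 + 297 + 107 + 169 + 128 + 131 + 212 + 95 = 1726

verified_sum=736, stars_sum=1726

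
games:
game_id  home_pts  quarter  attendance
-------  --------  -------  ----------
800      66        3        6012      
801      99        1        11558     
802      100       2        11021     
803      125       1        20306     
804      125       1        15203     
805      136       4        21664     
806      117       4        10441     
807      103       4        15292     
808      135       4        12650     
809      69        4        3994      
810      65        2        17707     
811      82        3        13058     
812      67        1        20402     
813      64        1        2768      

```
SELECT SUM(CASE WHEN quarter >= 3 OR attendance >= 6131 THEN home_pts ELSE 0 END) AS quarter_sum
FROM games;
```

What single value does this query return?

game_id=800: ✓ → 66
game_id=801: ✓ → 99
game_id=802: ✓ → 100
game_id=803: ✓ → 125
game_id=804: ✓ → 125
game_id=805: ✓ → 136
game_id=806: ✓ → 117
game_id=807: ✓ → 103
game_id=808: ✓ → 135
game_id=809: ✓ → 69
game_id=810: ✓ → 65
game_id=811: ✓ → 82
game_id=812: ✓ → 67
game_id=813: ✗
quarter_sum = 66 + 99 + 100 + 125 + 125 + 136 + 117 + 103 + 135 + 69 + 65 + 82 + 67 = 1289

1289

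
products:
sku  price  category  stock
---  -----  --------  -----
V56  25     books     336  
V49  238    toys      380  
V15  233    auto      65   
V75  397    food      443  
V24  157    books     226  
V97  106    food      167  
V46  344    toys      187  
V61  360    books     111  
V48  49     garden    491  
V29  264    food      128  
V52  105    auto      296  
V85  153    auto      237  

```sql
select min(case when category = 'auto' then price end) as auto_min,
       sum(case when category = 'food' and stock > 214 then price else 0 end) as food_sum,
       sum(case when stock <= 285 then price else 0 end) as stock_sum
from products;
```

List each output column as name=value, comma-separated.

[auto_min: category = 'auto']
sku=V56: ✗
sku=V49: ✗
sku=V15: ✓ → 233
sku=V75: ✗
sku=V24: ✗
sku=V97: ✗
sku=V46: ✗
sku=V61: ✗
sku=V48: ✗
sku=V29: ✗
sku=V52: ✓ → 105
sku=V85: ✓ → 153
auto_min = MIN(233, 105, 153) = 105
—
[food_sum: category = 'food' and stock > 214]
sku=V56: ✗
sku=V49: ✗
sku=V15: ✗
sku=V75: ✓ → 397
sku=V24: ✗
sku=V97: ✗
sku=V46: ✗
sku=V61: ✗
sku=V48: ✗
sku=V29: ✗
sku=V52: ✗
sku=V85: ✗
food_sum = 397
—
[stock_sum: stock <= 285]
sku=V56: ✗
sku=V49: ✗
sku=V15: ✓ → 233
sku=V75: ✗
sku=V24: ✓ → 157
sku=V97: ✓ → 106
sku=V46: ✓ → 344
sku=V61: ✓ → 360
sku=V48: ✗
sku=V29: ✓ → 264
sku=V52: ✗
sku=V85: ✓ → 153
stock_sum = 233 + 157 + 106 + 344 + 360 + 264 + 153 = 1617

auto_min=105, food_sum=397, stock_sum=1617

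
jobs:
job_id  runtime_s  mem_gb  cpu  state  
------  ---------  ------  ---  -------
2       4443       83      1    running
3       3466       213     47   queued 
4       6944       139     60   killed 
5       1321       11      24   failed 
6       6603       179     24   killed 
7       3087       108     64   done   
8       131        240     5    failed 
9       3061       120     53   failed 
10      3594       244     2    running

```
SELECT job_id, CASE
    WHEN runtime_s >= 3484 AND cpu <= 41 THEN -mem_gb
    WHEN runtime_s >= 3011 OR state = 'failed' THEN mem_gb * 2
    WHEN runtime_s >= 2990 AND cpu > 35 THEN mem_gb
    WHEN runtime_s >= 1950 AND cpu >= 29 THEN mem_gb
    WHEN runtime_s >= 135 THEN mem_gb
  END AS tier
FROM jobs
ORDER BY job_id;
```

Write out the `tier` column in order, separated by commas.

job_id=2: runtime_s >= 3484 AND cpu <= 41 → -83
job_id=3: runtime_s >= 3011 OR state = 'failed' → 426
job_id=4: runtime_s >= 3011 OR state = 'failed' → 278
job_id=5: runtime_s >= 3011 OR state = 'failed' → 22
job_id=6: runtime_s >= 3484 AND cpu <= 41 → -179
job_id=7: runtime_s >= 3011 OR state = 'failed' → 216
job_id=8: runtime_s >= 3011 OR state = 'failed' → 480
job_id=9: runtime_s >= 3011 OR state = 'failed' → 240
job_id=10: runtime_s >= 3484 AND cpu <= 41 → -244

-83, 426, 278, 22, -179, 216, 480, 240, -244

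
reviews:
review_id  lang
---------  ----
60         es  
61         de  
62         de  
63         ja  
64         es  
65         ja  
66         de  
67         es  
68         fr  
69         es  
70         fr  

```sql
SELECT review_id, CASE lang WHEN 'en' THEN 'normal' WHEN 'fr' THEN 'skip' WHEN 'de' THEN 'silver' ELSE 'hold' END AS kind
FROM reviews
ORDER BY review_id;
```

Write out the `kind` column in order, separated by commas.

hold, silver, silver, hold, hold, hold, silver, hold, skip, hold, skip

review_id=60: ELSE → hold
review_id=61: lang='de' → silver
review_id=62: lang='de' → silver
review_id=63: ELSE → hold
review_id=64: ELSE → hold
review_id=65: ELSE → hold
review_id=66: lang='de' → silver
review_id=67: ELSE → hold
review_id=68: lang='fr' → skip
review_id=69: ELSE → hold
review_id=70: lang='fr' → skip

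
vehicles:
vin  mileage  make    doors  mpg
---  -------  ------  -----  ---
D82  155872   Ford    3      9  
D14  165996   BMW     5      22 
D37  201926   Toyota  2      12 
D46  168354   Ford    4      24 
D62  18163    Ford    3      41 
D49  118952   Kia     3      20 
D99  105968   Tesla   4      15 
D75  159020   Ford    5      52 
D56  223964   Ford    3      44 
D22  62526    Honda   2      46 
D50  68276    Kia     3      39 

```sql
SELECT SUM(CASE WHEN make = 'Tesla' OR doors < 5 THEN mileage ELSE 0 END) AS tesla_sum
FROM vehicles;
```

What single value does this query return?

1124001

vin=D82: ✓ → 155872
vin=D14: ✗
vin=D37: ✓ → 201926
vin=D46: ✓ → 168354
vin=D62: ✓ → 18163
vin=D49: ✓ → 118952
vin=D99: ✓ → 105968
vin=D75: ✗
vin=D56: ✓ → 223964
vin=D22: ✓ → 62526
vin=D50: ✓ → 68276
tesla_sum = 155872 + 201926 + 168354 + 18163 + 118952 + 105968 + 223964 + 62526 + 68276 = 1124001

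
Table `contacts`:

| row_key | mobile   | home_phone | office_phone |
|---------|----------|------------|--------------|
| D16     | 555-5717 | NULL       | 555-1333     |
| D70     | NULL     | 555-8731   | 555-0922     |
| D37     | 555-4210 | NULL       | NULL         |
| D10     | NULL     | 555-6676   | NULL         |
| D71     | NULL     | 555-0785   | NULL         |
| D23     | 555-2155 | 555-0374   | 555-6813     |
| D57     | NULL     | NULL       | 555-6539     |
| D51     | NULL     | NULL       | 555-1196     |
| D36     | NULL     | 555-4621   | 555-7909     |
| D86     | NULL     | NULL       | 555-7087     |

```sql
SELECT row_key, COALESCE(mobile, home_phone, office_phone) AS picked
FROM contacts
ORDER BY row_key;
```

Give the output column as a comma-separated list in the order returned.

row_key=D10: mobile=NULL, home_phone=555-6676 → 555-6676
row_key=D16: mobile=555-5717 → 555-5717
row_key=D23: mobile=555-2155 → 555-2155
row_key=D36: mobile=NULL, home_phone=555-4621 → 555-4621
row_key=D37: mobile=555-4210 → 555-4210
row_key=D51: mobile=NULL, home_phone=NULL, office_phone=555-1196 → 555-1196
row_key=D57: mobile=NULL, home_phone=NULL, office_phone=555-6539 → 555-6539
row_key=D70: mobile=NULL, home_phone=555-8731 → 555-8731
row_key=D71: mobile=NULL, home_phone=555-0785 → 555-0785
row_key=D86: mobile=NULL, home_phone=NULL, office_phone=555-7087 → 555-7087

555-6676, 555-5717, 555-2155, 555-4621, 555-4210, 555-1196, 555-6539, 555-8731, 555-0785, 555-7087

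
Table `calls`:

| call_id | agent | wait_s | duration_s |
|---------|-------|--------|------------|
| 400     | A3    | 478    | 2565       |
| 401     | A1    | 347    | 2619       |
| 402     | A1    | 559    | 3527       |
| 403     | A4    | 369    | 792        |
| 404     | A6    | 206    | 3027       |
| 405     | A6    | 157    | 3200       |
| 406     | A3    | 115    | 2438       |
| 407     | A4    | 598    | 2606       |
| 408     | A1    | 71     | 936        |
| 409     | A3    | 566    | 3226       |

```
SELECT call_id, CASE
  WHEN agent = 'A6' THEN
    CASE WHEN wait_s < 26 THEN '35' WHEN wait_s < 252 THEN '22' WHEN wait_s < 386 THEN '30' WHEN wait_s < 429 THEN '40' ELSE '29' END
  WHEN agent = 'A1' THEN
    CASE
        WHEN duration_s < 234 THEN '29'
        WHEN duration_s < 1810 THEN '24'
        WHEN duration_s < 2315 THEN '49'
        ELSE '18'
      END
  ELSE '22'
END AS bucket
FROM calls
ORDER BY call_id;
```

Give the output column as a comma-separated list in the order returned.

call_id=400: agent='A3' → outer ELSE → 22
call_id=401: agent='A1' → inner[ELSE] → 18
call_id=402: agent='A1' → inner[ELSE] → 18
call_id=403: agent='A4' → outer ELSE → 22
call_id=404: agent='A6' → inner[wait_s < 252] → 22
call_id=405: agent='A6' → inner[wait_s < 252] → 22
call_id=406: agent='A3' → outer ELSE → 22
call_id=407: agent='A4' → outer ELSE → 22
call_id=408: agent='A1' → inner[duration_s < 1810] → 24
call_id=409: agent='A3' → outer ELSE → 22

22, 18, 18, 22, 22, 22, 22, 22, 24, 22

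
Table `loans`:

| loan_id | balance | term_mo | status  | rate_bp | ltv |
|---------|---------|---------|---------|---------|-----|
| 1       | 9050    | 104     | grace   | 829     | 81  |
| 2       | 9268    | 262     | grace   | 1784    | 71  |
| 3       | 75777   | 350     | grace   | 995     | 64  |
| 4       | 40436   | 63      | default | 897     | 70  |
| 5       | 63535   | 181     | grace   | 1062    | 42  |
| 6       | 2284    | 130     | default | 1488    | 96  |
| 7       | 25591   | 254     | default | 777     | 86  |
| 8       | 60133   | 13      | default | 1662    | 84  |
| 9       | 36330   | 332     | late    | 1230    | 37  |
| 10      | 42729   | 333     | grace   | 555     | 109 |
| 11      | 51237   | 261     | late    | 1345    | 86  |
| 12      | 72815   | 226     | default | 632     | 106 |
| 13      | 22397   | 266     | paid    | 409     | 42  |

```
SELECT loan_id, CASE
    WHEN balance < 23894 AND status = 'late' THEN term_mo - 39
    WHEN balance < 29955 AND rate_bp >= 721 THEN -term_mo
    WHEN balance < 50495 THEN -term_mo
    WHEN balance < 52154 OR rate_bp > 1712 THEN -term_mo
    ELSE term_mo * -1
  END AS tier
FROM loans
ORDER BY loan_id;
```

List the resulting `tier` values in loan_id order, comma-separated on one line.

-104, -262, -350, -63, -181, -130, -254, -13, -332, -333, -261, -226, -266

loan_id=1: balance < 29955 AND rate_bp >= 721 → -104
loan_id=2: balance < 29955 AND rate_bp >= 721 → -262
loan_id=3: ELSE → -350
loan_id=4: balance < 50495 → -63
loan_id=5: ELSE → -181
loan_id=6: balance < 29955 AND rate_bp >= 721 → -130
loan_id=7: balance < 29955 AND rate_bp >= 721 → -254
loan_id=8: ELSE → -13
loan_id=9: balance < 50495 → -332
loan_id=10: balance < 50495 → -333
loan_id=11: balance < 52154 OR rate_bp > 1712 → -261
loan_id=12: ELSE → -226
loan_id=13: balance < 50495 → -266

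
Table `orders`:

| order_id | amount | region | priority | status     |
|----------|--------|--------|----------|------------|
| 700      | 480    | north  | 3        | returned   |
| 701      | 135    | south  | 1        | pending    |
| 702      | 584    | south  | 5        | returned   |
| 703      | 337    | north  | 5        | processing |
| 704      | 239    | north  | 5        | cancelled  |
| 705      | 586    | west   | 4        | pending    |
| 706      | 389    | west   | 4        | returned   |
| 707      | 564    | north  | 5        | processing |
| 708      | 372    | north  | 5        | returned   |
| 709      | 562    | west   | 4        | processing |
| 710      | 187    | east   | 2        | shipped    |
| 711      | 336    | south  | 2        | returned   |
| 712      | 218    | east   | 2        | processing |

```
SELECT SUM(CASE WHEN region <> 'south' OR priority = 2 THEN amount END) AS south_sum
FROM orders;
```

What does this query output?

4270

order_id=700: ✓ → 480
order_id=701: ✗
order_id=702: ✗
order_id=703: ✓ → 337
order_id=704: ✓ → 239
order_id=705: ✓ → 586
order_id=706: ✓ → 389
order_id=707: ✓ → 564
order_id=708: ✓ → 372
order_id=709: ✓ → 562
order_id=710: ✓ → 187
order_id=711: ✓ → 336
order_id=712: ✓ → 218
south_sum = 480 + 337 + 239 + 586 + 389 + 564 + 372 + 562 + 187 + 336 + 218 = 4270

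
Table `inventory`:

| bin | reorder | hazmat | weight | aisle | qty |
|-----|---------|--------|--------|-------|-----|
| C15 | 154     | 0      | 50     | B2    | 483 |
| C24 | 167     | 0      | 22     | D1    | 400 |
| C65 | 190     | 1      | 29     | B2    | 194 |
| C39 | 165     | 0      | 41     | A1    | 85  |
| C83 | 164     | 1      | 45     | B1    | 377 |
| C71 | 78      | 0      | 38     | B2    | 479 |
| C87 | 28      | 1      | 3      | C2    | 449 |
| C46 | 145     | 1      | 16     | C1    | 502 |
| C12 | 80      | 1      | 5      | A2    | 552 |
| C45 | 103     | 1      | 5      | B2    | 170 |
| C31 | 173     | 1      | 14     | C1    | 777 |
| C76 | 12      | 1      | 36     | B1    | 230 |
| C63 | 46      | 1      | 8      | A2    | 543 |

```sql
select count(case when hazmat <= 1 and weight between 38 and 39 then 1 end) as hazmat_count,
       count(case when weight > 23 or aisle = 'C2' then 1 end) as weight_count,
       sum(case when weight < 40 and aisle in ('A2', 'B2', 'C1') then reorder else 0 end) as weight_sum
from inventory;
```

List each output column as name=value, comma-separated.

[hazmat_count: hazmat <= 1 and weight between 38 and 39]
bin=C15: ✗
bin=C24: ✗
bin=C65: ✗
bin=C39: ✗
bin=C83: ✗
bin=C71: ✓ → 1
bin=C87: ✗
bin=C46: ✗
bin=C12: ✗
bin=C45: ✗
bin=C31: ✗
bin=C76: ✗
bin=C63: ✗
hazmat_count = COUNT(1) = 1
—
[weight_count: weight > 23 or aisle = 'C2']
bin=C15: ✓ → 1
bin=C24: ✗
bin=C65: ✓ → 1
bin=C39: ✓ → 1
bin=C83: ✓ → 1
bin=C71: ✓ → 1
bin=C87: ✓ → 1
bin=C46: ✗
bin=C12: ✗
bin=C45: ✗
bin=C31: ✗
bin=C76: ✓ → 1
bin=C63: ✗
weight_count = COUNT(1, 1, 1, 1, 1, 1, 1) = 7
—
[weight_sum: weight < 40 and aisle in ('A2', 'B2', 'C1')]
bin=C15: ✗
bin=C24: ✗
bin=C65: ✓ → 190
bin=C39: ✗
bin=C83: ✗
bin=C71: ✓ → 78
bin=C87: ✗
bin=C46: ✓ → 145
bin=C12: ✓ → 80
bin=C45: ✓ → 103
bin=C31: ✓ → 173
bin=C76: ✗
bin=C63: ✓ → 46
weight_sum = 190 + 78 + 145 + 80 + 103 + 173 + 46 = 815

hazmat_count=1, weight_count=7, weight_sum=815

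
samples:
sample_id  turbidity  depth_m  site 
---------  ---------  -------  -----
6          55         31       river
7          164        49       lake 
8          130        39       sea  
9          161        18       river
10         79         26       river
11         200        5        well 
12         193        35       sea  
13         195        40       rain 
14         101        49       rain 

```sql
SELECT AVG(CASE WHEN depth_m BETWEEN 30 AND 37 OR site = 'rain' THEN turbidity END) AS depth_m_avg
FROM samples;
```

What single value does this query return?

136

sample_id=6: ✓ → 55
sample_id=7: ✗
sample_id=8: ✗
sample_id=9: ✗
sample_id=10: ✗
sample_id=11: ✗
sample_id=12: ✓ → 193
sample_id=13: ✓ → 195
sample_id=14: ✓ → 101
depth_m_avg = (55 + 193 + 195 + 101) / 4 = 136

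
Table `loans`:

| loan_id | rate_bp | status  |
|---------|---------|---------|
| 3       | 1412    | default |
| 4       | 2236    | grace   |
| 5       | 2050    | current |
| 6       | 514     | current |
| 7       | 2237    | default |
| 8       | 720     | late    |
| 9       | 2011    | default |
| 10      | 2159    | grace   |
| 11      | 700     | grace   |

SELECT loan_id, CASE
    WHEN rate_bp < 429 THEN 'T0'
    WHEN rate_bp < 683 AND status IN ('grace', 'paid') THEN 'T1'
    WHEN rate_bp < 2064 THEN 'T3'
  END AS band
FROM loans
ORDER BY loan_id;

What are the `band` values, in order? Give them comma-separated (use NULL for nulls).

T3, NULL, T3, T3, NULL, T3, T3, NULL, T3

loan_id=3: rate_bp < 2064 → T3
loan_id=4: (no match → NULL) → NULL
loan_id=5: rate_bp < 2064 → T3
loan_id=6: rate_bp < 2064 → T3
loan_id=7: (no match → NULL) → NULL
loan_id=8: rate_bp < 2064 → T3
loan_id=9: rate_bp < 2064 → T3
loan_id=10: (no match → NULL) → NULL
loan_id=11: rate_bp < 2064 → T3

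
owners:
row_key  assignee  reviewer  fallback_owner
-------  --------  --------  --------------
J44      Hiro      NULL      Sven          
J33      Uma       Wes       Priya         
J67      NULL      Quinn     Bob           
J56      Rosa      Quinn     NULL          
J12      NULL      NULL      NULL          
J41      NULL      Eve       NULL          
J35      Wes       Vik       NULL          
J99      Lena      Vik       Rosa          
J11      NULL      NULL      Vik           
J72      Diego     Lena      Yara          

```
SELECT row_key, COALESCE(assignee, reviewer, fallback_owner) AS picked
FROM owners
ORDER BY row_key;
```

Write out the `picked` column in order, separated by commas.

row_key=J11: assignee=NULL, reviewer=NULL, fallback_owner=Vik → Vik
row_key=J12: assignee=NULL, reviewer=NULL, fallback_owner=NULL (all NULL) → NULL
row_key=J33: assignee=Uma → Uma
row_key=J35: assignee=Wes → Wes
row_key=J41: assignee=NULL, reviewer=Eve → Eve
row_key=J44: assignee=Hiro → Hiro
row_key=J56: assignee=Rosa → Rosa
row_key=J67: assignee=NULL, reviewer=Quinn → Quinn
row_key=J72: assignee=Diego → Diego
row_key=J99: assignee=Lena → Lena

Vik, NULL, Uma, Wes, Eve, Hiro, Rosa, Quinn, Diego, Lena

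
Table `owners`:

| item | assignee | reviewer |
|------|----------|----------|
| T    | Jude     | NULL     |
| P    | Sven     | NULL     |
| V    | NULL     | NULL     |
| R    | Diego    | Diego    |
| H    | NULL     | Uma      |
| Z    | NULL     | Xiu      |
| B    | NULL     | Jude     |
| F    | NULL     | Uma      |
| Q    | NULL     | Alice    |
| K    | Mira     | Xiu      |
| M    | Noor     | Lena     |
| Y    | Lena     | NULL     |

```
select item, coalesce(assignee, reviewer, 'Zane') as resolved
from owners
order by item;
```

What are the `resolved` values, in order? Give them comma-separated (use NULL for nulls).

item=B: assignee=NULL, reviewer=Jude → Jude
item=F: assignee=NULL, reviewer=Uma → Uma
item=H: assignee=NULL, reviewer=Uma → Uma
item=K: assignee=Mira → Mira
item=M: assignee=Noor → Noor
item=P: assignee=Sven → Sven
item=Q: assignee=NULL, reviewer=Alice → Alice
item=R: assignee=Diego → Diego
item=T: assignee=Jude → Jude
item=V: assignee=NULL, reviewer=NULL, → literal Zane → Zane
item=Y: assignee=Lena → Lena
item=Z: assignee=NULL, reviewer=Xiu → Xiu

Jude, Uma, Uma, Mira, Noor, Sven, Alice, Diego, Jude, Zane, Lena, Xiu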